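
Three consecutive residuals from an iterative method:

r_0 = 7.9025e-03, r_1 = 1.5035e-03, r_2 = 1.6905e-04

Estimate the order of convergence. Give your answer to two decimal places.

p ≈ ln(r_2/r_1) / ln(r_1/r_0)
  = ln(1.6905e-04/1.5035e-03) / ln(1.5035e-03/7.9025e-03)
  = ln(0.112438) / ln(0.190256)
  = -2.18535 / -1.65938 ≈ 1.31697

1.32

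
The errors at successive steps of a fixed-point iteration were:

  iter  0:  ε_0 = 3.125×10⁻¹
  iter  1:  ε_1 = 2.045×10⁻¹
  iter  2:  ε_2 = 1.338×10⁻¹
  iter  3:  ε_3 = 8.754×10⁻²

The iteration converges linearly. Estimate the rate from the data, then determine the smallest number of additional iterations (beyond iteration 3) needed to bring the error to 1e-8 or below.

38

Rate ρ ≈ ε_3/ε_2 = 8.754×10⁻²/1.338×10⁻¹ = 0.6543.
After j more steps, ε_{3+j} ≈ 8.754×10⁻²·ρ^j; need ρ^j ≤ 1e-8/8.754×10⁻² = 1.14233e-07.
j ≥ ln(1.14233e-07)/ln(0.6543) = -15.9850/-0.42419 = 37.684.
So 38 more iterations are needed.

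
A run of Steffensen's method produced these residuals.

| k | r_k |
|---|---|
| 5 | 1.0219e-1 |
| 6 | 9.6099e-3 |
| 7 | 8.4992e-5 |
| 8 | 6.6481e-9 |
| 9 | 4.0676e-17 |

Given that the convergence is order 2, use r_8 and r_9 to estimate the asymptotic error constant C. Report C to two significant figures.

0.92

C ≈ r_9 / r_8^2
  = 4.0676e-17 / (6.6481e-9)^2
  = 4.0676e-17 / 4.41972e-17 ≈ 0.92033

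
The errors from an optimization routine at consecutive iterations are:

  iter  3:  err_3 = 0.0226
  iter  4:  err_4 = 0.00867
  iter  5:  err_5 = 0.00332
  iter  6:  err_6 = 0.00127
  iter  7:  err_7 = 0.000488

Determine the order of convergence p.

1

Consecutive ratios: err_7/err_6 = 0.000488/0.00127 = 0.384252, err_6/err_5 = 0.00127/0.00332 = 0.38253.
p ≈ ln(0.384252)/ln(0.38253) = -0.9565/-0.9609 ≈ 1.00.
So the convergence is linear (order 1).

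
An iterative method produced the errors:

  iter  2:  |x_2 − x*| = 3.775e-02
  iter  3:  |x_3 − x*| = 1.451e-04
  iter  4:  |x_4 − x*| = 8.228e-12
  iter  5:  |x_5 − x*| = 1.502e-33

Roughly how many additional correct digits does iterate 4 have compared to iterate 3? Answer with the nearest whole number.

Digits gained ≈ log₁₀(|x_3 − x*|/|x_4 − x*|) = log₁₀(1.451e-04/8.228e-12) = log₁₀(1.76349e+07) ≈ 7.246.

7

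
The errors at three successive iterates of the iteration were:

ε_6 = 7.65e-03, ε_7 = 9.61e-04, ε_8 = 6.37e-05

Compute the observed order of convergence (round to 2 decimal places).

1.31

p ≈ ln(ε_8/ε_7) / ln(ε_7/ε_6)
  = ln(6.37e-05/9.61e-04) / ln(9.61e-04/7.65e-03)
  = ln(0.0662851) / ln(0.125621)
  = -2.71379 / -2.07449 ≈ 1.30817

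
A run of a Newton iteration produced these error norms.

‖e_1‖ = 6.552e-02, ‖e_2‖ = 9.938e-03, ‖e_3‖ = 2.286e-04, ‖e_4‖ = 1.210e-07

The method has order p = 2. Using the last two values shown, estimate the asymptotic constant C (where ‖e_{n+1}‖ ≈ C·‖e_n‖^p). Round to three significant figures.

2.32

C ≈ ‖e_4‖ / ‖e_3‖^2
  = 1.210e-07 / (2.286e-04)^2
  = 1.210e-07 / 5.2258e-08 ≈ 2.3154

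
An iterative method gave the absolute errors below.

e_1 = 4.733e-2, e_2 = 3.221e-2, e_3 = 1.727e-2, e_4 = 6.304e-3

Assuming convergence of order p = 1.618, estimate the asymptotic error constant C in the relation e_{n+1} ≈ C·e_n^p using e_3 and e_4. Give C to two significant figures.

4.5

C ≈ e_4 / e_3^1.618
  = 6.304e-3 / (1.727e-2)^1.618
  = 6.304e-3 / 0.00140585 ≈ 4.4841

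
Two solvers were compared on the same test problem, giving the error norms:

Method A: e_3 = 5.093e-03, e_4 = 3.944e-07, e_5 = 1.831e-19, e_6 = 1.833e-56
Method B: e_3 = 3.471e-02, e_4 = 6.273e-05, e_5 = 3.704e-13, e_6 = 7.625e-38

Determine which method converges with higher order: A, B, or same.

same

Method A: p ≈ ln(1.833e-56/1.831e-19)/ln(1.831e-19/3.944e-07) ≈ 3.00.
Method B: p ≈ ln(7.625e-38/3.704e-13)/ln(3.704e-13/6.273e-05) ≈ 3.00.
Both orders ≈ 3.0 — effectively the same.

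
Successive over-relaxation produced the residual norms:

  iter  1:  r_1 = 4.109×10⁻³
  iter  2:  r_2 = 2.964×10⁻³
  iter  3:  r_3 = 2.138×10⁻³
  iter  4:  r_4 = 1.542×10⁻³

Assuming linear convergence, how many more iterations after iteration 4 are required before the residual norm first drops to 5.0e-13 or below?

Rate ρ ≈ r_4/r_3 = 1.542×10⁻³/2.138×10⁻³ = 0.7212.
After j more steps, r_{4+j} ≈ 1.542×10⁻³·ρ^j; need ρ^j ≤ 5.0e-13/1.542×10⁻³ = 3.24254e-10.
j ≥ ln(3.24254e-10)/ln(0.7212) = -21.8495/-0.32684 = 66.851.
So 67 more iterations are needed.

67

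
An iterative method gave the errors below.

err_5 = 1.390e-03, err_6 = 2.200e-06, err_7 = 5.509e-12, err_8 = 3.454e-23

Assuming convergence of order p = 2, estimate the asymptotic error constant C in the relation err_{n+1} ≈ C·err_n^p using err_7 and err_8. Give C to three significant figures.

1.14

C ≈ err_8 / err_7^2
  = 3.454e-23 / (5.509e-12)^2
  = 3.454e-23 / 3.03491e-23 ≈ 1.1381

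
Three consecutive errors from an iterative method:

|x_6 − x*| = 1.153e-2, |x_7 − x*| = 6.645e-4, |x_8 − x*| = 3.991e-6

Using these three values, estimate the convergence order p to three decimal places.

1.792

p ≈ ln(|x_8 − x*|/|x_7 − x*|) / ln(|x_7 − x*|/|x_6 − x*|)
  = ln(3.991e-6/6.645e-4) / ln(6.645e-4/1.153e-2)
  = ln(0.00600602) / ln(0.0576323)
  = -5.114993 / -2.853672 ≈ 1.792425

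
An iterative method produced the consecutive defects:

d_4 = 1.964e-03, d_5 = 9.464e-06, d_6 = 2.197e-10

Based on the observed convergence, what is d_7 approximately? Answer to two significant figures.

First estimate the order: p ≈ ln(d_6/d_5) / ln(d_5/d_4) = ln(2.197e-10/9.464e-06)/ln(9.464e-06/1.964e-03) = ln(2.32143e-05)/ln(0.00481874) ≈ 2.0000.
Then d_7 ≈ d_6·(d_6/d_5)^p = 2.197e-10·(2.32143e-05)^2.0000 = 2.197e-10·5.38904e-10 ≈ 1.184e-19.

1.2e-19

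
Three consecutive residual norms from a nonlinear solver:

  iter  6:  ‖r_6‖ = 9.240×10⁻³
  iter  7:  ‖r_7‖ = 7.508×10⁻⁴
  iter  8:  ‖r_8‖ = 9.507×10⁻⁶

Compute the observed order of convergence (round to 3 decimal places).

p ≈ ln(‖r_8‖/‖r_7‖) / ln(‖r_7‖/‖r_6‖)
  = ln(9.507×10⁻⁶/7.508×10⁻⁴) / ln(7.508×10⁻⁴/9.240×10⁻³)
  = ln(0.0126625) / ln(0.0812554)
  = -4.369110 / -2.510158 ≈ 1.740572

1.741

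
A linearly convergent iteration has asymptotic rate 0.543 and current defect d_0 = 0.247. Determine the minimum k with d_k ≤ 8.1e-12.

After k steps, d_k ≈ 0.247·0.543^k.
Need 0.543^k ≤ 8.1e-12/0.247 = 3.27935e-11.
k ≥ ln(3.27935e-11)/ln(0.543) = -24.1408/-0.61065 = 39.533.
Smallest integer k = 40.

40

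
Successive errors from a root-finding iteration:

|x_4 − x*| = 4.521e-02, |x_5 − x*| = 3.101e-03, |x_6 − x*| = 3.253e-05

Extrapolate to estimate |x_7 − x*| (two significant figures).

1.4e-8

First estimate the order: p ≈ ln(|x_6 − x*|/|x_5 − x*|) / ln(|x_5 − x*|/|x_4 − x*|) = ln(3.253e-05/3.101e-03)/ln(3.101e-03/4.521e-02) = ln(0.0104902)/ln(0.068591) ≈ 1.7007.
Then |x_7 − x*| ≈ |x_6 − x*|·(|x_6 − x*|/|x_5 − x*|)^p = 3.253e-05·(0.0104902)^1.7007 = 3.253e-05·0.000430474 ≈ 1.4e-08.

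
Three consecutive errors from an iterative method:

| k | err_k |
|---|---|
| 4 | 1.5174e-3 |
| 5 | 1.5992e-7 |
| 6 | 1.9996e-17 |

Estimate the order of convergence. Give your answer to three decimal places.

p ≈ ln(err_6/err_5) / ln(err_5/err_4)
  = ln(1.9996e-17/1.5992e-7) / ln(1.5992e-7/1.5174e-3)
  = ln(1.25038e-10) / ln(0.000105391)
  = -22.802403 / -9.157833 ≈ 2.489934

2.490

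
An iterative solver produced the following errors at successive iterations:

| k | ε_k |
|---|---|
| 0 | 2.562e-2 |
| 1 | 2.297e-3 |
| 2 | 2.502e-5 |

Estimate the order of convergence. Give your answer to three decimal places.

1.874

p ≈ ln(ε_2/ε_1) / ln(ε_1/ε_0)
  = ln(2.502e-5/2.297e-3) / ln(2.297e-3/2.562e-2)
  = ln(0.0108925) / ln(0.0896565)
  = -4.519681 / -2.411770 ≈ 1.874010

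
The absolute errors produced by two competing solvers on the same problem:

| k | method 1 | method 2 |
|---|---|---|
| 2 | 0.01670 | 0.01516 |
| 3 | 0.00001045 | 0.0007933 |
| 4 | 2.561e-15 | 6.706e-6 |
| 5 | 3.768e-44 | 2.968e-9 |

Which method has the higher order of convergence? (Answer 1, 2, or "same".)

Method 1: p ≈ ln(3.768e-44/2.561e-15)/ln(2.561e-15/0.00001045) ≈ 3.00.
Method 2: p ≈ ln(2.968e-9/6.706e-6)/ln(6.706e-6/0.0007933) ≈ 1.62.
Method 1 has the higher order (≈3.0 vs ≈1.6).

1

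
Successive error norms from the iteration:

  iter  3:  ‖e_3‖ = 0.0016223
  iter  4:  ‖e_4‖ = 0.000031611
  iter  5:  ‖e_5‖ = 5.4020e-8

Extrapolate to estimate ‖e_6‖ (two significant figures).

First estimate the order: p ≈ ln(‖e_5‖/‖e_4‖) / ln(‖e_4‖/‖e_3‖) = ln(5.4020e-8/0.000031611)/ln(0.000031611/0.0016223) = ln(0.0017089)/ln(0.0194853) ≈ 1.6180.
Then ‖e_6‖ ≈ ‖e_5‖·(‖e_5‖/‖e_4‖)^p = 5.4020e-8·(0.0017089)^1.6180 = 5.4020e-8·3.3307e-05 ≈ 1.799e-12.

1.8e-12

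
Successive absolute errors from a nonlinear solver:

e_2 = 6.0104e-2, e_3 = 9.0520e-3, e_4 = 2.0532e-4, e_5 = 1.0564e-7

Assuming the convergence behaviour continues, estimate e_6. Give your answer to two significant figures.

2.8e-14

First estimate the order: p ≈ ln(e_5/e_4) / ln(e_4/e_3) = ln(1.0564e-7/2.0532e-4)/ln(2.0532e-4/9.0520e-3) = ln(0.000514514)/ln(0.0226823) ≈ 2.0000.
Then e_6 ≈ e_5·(e_5/e_4)^p = 1.0564e-7·(0.000514514)^2.0000 = 1.0564e-7·2.64725e-07 ≈ 2.797e-14.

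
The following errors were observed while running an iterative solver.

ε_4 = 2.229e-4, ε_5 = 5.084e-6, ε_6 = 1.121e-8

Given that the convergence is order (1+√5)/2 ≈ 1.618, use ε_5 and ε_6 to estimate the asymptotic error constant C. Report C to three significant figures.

C ≈ ε_6 / ε_5^1.618
  = 1.121e-8 / (5.084e-6)^1.618
  = 1.121e-8 / 2.72045e-09 ≈ 4.1206

4.12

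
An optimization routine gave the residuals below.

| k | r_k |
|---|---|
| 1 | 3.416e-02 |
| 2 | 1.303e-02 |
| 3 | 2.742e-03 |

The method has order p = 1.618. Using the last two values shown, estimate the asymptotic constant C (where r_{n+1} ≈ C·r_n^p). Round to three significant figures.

C ≈ r_3 / r_2^1.618
  = 2.742e-03 / (1.303e-02)^1.618
  = 2.742e-03 / 0.00089121 ≈ 3.0767

3.08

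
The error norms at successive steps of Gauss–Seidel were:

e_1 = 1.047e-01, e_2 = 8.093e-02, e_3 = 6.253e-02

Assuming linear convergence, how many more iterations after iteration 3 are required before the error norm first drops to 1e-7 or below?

52

Rate ρ ≈ e_3/e_2 = 6.253e-02/8.093e-02 = 0.7726.
After j more steps, e_{3+j} ≈ 6.253e-02·ρ^j; need ρ^j ≤ 1e-7/6.253e-02 = 1.59923e-06.
j ≥ ln(1.59923e-06)/ln(0.7726) = -13.3460/-0.25799 = 51.731.
So 52 more iterations are needed.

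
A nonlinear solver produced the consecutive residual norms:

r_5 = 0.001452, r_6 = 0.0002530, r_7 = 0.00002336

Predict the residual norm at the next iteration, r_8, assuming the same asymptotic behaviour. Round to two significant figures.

First estimate the order: p ≈ ln(r_7/r_6) / ln(r_6/r_5) = ln(0.00002336/0.0002530)/ln(0.0002530/0.001452) = ln(0.092332)/ln(0.174242) ≈ 1.3634.
Then r_8 ≈ r_7·(r_7/r_6)^p = 0.00002336·(0.092332)^1.3634 = 0.00002336·0.0388473 ≈ 9.075e-07.

9.1e-7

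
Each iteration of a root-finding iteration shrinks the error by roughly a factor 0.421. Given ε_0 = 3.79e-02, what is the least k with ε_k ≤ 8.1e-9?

After k steps, ε_k ≈ 3.79e-02·0.421^k.
Need 0.421^k ≤ 8.1e-9/3.79e-02 = 2.1372e-07.
k ≥ ln(2.1372e-07)/ln(0.421) = -15.3586/-0.86512 = 17.753.
Smallest integer k = 18.

18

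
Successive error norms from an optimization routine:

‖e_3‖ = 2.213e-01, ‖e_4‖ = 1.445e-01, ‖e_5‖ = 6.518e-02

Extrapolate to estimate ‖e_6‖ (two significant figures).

1.5e-2

First estimate the order: p ≈ ln(‖e_5‖/‖e_4‖) / ln(‖e_4‖/‖e_3‖) = ln(6.518e-02/1.445e-01)/ln(1.445e-01/2.213e-01) = ln(0.451073)/ln(0.65296) ≈ 1.8678.
Then ‖e_6‖ ≈ ‖e_5‖·(‖e_5‖/‖e_4‖)^p = 6.518e-02·(0.451073)^1.8678 = 6.518e-02·0.226049 ≈ 0.01473.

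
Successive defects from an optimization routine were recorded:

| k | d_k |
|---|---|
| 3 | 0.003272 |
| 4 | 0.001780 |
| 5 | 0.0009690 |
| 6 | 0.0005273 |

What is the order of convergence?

Consecutive ratios: d_6/d_5 = 0.0005273/0.0009690 = 0.544169, d_5/d_4 = 0.0009690/0.001780 = 0.544382.
p ≈ ln(0.544169)/ln(0.544382) = -0.6085/-0.6081 ≈ 1.00.
So the convergence is linear (order 1).

1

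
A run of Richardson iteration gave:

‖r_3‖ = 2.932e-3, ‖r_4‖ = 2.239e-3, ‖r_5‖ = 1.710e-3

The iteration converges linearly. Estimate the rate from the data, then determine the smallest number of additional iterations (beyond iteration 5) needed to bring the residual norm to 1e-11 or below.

Rate ρ ≈ ‖r_5‖/‖r_4‖ = 1.710e-3/2.239e-3 = 0.7637.
After j more steps, ‖r_{5+j}‖ ≈ 1.710e-3·ρ^j; need ρ^j ≤ 1e-11/1.710e-3 = 5.84795e-09.
j ≥ ln(5.84795e-09)/ln(0.7637) = -18.9572/-0.26958 = 70.321.
So 71 more iterations are needed.

71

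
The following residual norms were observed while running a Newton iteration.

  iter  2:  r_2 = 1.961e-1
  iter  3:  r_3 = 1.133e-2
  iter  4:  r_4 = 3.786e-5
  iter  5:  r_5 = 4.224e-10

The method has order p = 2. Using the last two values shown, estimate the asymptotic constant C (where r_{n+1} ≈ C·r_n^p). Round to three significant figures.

C ≈ r_5 / r_4^2
  = 4.224e-10 / (3.786e-5)^2
  = 4.224e-10 / 1.43338e-09 ≈ 0.29469

0.295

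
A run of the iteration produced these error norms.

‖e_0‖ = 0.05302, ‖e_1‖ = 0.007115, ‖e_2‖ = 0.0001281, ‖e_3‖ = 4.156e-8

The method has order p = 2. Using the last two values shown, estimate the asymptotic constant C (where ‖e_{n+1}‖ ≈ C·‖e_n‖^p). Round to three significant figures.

2.53

C ≈ ‖e_3‖ / ‖e_2‖^2
  = 4.156e-8 / (0.0001281)^2
  = 4.156e-8 / 1.64096e-08 ≈ 2.5327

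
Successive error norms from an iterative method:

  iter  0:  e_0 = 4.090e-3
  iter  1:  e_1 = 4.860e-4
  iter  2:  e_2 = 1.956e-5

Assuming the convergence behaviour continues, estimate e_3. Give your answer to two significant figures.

First estimate the order: p ≈ ln(e_2/e_1) / ln(e_1/e_0) = ln(1.956e-5/4.860e-4)/ln(4.860e-4/4.090e-3) = ln(0.0402469)/ln(0.118826) ≈ 1.5083.
Then e_3 ≈ e_2·(e_2/e_1)^p = 1.956e-5·(0.0402469)^1.5083 = 1.956e-5·0.00786173 ≈ 1.538e-07.

1.5e-7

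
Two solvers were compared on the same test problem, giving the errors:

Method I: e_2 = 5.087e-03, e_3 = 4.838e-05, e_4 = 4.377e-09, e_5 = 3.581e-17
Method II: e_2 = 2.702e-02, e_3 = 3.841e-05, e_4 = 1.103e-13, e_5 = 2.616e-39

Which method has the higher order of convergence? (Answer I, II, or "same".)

Method I: p ≈ ln(3.581e-17/4.377e-09)/ln(4.377e-09/4.838e-05) ≈ 2.00.
Method II: p ≈ ln(2.616e-39/1.103e-13)/ln(1.103e-13/3.841e-05) ≈ 3.00.
Method II has the higher order (≈3.0 vs ≈2.0).

II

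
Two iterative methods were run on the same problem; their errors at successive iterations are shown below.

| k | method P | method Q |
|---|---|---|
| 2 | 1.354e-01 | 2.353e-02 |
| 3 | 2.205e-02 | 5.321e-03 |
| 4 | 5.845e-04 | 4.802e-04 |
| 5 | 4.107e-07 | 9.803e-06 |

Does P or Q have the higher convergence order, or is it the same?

Method P: p ≈ ln(4.107e-07/5.845e-04)/ln(5.845e-04/2.205e-02) ≈ 2.00.
Method Q: p ≈ ln(9.803e-06/4.802e-04)/ln(4.802e-04/5.321e-03) ≈ 1.62.
Method P has the higher order (≈2.0 vs ≈1.6).

P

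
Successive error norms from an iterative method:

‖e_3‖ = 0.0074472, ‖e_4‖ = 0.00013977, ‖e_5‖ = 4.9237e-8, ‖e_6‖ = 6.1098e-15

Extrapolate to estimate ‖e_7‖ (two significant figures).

9.4e-29

First estimate the order: p ≈ ln(‖e_6‖/‖e_5‖) / ln(‖e_5‖/‖e_4‖) = ln(6.1098e-15/4.9237e-8)/ln(4.9237e-8/0.00013977) = ln(1.2409e-07)/ln(0.000352272) ≈ 2.0000.
Then ‖e_7‖ ≈ ‖e_6‖·(‖e_6‖/‖e_5‖)^p = 6.1098e-15·(1.2409e-07)^2.0000 = 6.1098e-15·1.53983e-14 ≈ 9.408e-29.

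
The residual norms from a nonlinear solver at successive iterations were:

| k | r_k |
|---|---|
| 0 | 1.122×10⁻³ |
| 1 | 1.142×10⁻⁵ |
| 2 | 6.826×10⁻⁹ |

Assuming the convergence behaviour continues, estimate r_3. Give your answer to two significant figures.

4.2e-14

First estimate the order: p ≈ ln(r_2/r_1) / ln(r_1/r_0) = ln(6.826×10⁻⁹/1.142×10⁻⁵)/ln(1.142×10⁻⁵/1.122×10⁻³) = ln(0.000597723)/ln(0.0101783) ≈ 1.6180.
Then r_3 ≈ r_2·(r_2/r_1)^p = 6.826×10⁻⁹·(0.000597723)^1.6180 = 6.826×10⁻⁹·6.08663e-06 ≈ 4.155e-14.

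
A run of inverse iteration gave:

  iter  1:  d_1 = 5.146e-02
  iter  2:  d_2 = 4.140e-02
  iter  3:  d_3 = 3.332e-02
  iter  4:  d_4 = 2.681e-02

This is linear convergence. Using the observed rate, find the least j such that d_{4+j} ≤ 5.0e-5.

29

Rate ρ ≈ d_4/d_3 = 2.681e-02/3.332e-02 = 0.8046.
After j more steps, d_{4+j} ≈ 2.681e-02·ρ^j; need ρ^j ≤ 5.0e-5/2.681e-02 = 0.00186498.
j ≥ ln(0.00186498)/ln(0.8046) = -6.2845/-0.21741 = 28.906.
So 29 more iterations are needed.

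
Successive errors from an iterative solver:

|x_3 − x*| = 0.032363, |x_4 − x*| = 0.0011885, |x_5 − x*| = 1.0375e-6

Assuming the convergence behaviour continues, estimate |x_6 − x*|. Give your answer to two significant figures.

3.1e-13

First estimate the order: p ≈ ln(|x_5 − x*|/|x_4 − x*|) / ln(|x_4 − x*|/|x_3 − x*|) = ln(1.0375e-6/0.0011885)/ln(0.0011885/0.032363) = ln(0.000872949)/ln(0.036724) ≈ 2.1316.
Then |x_6 − x*| ≈ |x_5 − x*|·(|x_5 − x*|/|x_4 − x*|)^p = 1.0375e-6·(0.000872949)^2.1316 = 1.0375e-6·3.01586e-07 ≈ 3.129e-13.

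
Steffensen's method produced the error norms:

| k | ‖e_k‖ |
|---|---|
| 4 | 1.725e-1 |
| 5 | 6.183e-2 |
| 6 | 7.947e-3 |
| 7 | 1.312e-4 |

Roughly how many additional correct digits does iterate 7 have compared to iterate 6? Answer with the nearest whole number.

2

Digits gained ≈ log₁₀(‖e_6‖/‖e_7‖) = log₁₀(7.947e-3/1.312e-4) = log₁₀(60.5716) ≈ 1.782.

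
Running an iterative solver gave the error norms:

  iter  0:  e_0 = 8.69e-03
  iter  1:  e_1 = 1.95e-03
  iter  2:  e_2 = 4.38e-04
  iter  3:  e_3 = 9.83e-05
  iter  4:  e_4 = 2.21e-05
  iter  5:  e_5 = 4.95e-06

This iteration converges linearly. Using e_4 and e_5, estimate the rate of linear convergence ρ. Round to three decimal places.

0.224

ρ ≈ e_5/e_4 = 4.95e-06/2.21e-05 = 0.22398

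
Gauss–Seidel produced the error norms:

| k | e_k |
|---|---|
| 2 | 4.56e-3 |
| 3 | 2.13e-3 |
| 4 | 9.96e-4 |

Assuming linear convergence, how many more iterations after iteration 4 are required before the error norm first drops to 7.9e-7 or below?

Rate ρ ≈ e_4/e_3 = 9.96e-4/2.13e-3 = 0.4676.
After j more steps, e_{4+j} ≈ 9.96e-4·ρ^j; need ρ^j ≤ 7.9e-7/9.96e-4 = 0.000793173.
j ≥ ln(0.000793173)/ln(0.4676) = -7.1395/-0.76014 = 9.392.
So 10 more iterations are needed.

10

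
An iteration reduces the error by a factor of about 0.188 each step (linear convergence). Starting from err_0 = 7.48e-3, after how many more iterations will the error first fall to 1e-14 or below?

17

After k steps, err_k ≈ 7.48e-3·0.188^k.
Need 0.188^k ≤ 1e-14/7.48e-3 = 1.3369e-12.
k ≥ ln(1.3369e-12)/ln(0.188) = -27.3407/-1.67131 = 16.359.
Smallest integer k = 17.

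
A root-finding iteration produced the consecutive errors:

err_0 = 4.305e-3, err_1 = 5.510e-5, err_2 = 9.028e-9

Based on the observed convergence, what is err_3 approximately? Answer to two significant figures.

2.4e-16

First estimate the order: p ≈ ln(err_2/err_1) / ln(err_1/err_0) = ln(9.028e-9/5.510e-5)/ln(5.510e-5/4.305e-3) = ln(0.000163848)/ln(0.0127991) ≈ 2.0000.
Then err_3 ≈ err_2·(err_2/err_1)^p = 9.028e-9·(0.000163848)^2.0000 = 9.028e-9·2.68462e-08 ≈ 2.424e-16.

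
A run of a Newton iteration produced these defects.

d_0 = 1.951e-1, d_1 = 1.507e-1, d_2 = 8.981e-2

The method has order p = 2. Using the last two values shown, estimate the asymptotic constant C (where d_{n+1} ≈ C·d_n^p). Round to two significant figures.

4.0

C ≈ d_2 / d_1^2
  = 8.981e-2 / (1.507e-1)^2
  = 8.981e-2 / 0.0227105 ≈ 3.9546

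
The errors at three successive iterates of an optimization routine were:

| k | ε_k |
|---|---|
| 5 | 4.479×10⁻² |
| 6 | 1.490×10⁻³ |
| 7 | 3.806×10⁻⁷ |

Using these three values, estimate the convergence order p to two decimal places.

2.43

p ≈ ln(ε_7/ε_6) / ln(ε_6/ε_5)
  = ln(3.806×10⁻⁷/1.490×10⁻³) / ln(1.490×10⁻³/4.479×10⁻²)
  = ln(0.000255436) / ln(0.0332664)
  = -8.27254 / -3.40321 ≈ 2.43081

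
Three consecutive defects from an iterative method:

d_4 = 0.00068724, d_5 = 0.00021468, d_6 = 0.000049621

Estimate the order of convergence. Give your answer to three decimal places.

1.259

p ≈ ln(d_6/d_5) / ln(d_5/d_4)
  = ln(0.000049621/0.00021468) / ln(0.00021468/0.00068724)
  = ln(0.231139) / ln(0.31238)
  = -1.464736 / -1.163535 ≈ 1.258867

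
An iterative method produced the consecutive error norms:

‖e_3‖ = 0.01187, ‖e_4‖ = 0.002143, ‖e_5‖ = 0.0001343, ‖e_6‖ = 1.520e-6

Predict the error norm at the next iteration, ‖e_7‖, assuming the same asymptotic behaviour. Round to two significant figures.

1.1e-9

First estimate the order: p ≈ ln(‖e_6‖/‖e_5‖) / ln(‖e_5‖/‖e_4‖) = ln(1.520e-6/0.0001343)/ln(0.0001343/0.002143) = ln(0.0113179)/ln(0.0626692) ≈ 1.6179.
Then ‖e_7‖ ≈ ‖e_6‖·(‖e_6‖/‖e_5‖)^p = 1.520e-6·(0.0113179)^1.6179 = 1.520e-6·0.000709885 ≈ 1.079e-09.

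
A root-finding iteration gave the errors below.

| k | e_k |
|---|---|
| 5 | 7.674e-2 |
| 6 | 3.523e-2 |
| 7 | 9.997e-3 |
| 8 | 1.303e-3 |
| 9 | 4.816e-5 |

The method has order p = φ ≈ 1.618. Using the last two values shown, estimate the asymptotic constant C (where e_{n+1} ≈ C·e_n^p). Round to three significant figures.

C ≈ e_9 / e_8^1.618
  = 4.816e-5 / (1.303e-3)^1.618
  = 4.816e-5 / 2.14773e-05 ≈ 2.2424

2.24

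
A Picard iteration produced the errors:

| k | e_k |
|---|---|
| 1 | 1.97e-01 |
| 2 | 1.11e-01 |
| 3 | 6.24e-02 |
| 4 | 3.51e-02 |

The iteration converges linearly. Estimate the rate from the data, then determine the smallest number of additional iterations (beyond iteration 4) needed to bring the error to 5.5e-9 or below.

28

Rate ρ ≈ e_4/e_3 = 3.51e-02/6.24e-02 = 0.5625.
After j more steps, e_{4+j} ≈ 3.51e-02·ρ^j; need ρ^j ≤ 5.5e-9/3.51e-02 = 1.56695e-07.
j ≥ ln(1.56695e-07)/ln(0.5625) = -15.6690/-0.57536 = 27.233.
So 28 more iterations are needed.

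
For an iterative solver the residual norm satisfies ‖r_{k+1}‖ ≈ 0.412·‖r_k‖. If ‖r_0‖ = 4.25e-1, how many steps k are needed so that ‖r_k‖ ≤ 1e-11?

28

After k steps, ‖r_k‖ ≈ 4.25e-1·0.412^k.
Need 0.412^k ≤ 1e-11/4.25e-1 = 2.35294e-11.
k ≥ ln(2.35294e-11)/ln(0.412) = -24.4728/-0.88673 = 27.599.
Smallest integer k = 28.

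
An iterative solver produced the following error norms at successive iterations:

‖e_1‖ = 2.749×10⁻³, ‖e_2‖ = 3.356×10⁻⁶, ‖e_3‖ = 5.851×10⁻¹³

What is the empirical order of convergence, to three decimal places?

p ≈ ln(‖e_3‖/‖e_2‖) / ln(‖e_2‖/‖e_1‖)
  = ln(5.851×10⁻¹³/3.356×10⁻⁶) / ln(3.356×10⁻⁶/2.749×10⁻³)
  = ln(1.74344e-07) / ln(0.00122081)
  = -15.562235 / -6.708241 ≈ 2.319868

2.320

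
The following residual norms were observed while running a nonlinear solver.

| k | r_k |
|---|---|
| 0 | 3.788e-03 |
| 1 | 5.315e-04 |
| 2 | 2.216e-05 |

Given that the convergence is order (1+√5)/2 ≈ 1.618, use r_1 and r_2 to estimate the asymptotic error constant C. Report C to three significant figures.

C ≈ r_2 / r_1^1.618
  = 2.216e-05 / (5.315e-04)^1.618
  = 2.216e-05 / 5.03343e-06 ≈ 4.4026

4.40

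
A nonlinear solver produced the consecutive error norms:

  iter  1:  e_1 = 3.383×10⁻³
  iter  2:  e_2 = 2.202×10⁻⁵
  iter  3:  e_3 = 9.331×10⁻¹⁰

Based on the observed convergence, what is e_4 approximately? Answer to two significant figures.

First estimate the order: p ≈ ln(e_3/e_2) / ln(e_2/e_1) = ln(9.331×10⁻¹⁰/2.202×10⁻⁵)/ln(2.202×10⁻⁵/3.383×10⁻³) = ln(4.23751e-05)/ln(0.00650902) ≈ 2.0000.
Then e_4 ≈ e_3·(e_3/e_2)^p = 9.331×10⁻¹⁰·(4.23751e-05)^2.0000 = 9.331×10⁻¹⁰·1.79565e-09 ≈ 1.676e-18.

1.7e-18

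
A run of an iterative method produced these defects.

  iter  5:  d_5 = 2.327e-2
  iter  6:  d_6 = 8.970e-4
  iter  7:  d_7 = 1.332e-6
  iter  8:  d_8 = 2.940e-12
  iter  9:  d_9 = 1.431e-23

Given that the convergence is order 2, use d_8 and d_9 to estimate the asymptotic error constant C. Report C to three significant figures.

C ≈ d_9 / d_8^2
  = 1.431e-23 / (2.940e-12)^2
  = 1.431e-23 / 8.6436e-24 ≈ 1.6556

1.66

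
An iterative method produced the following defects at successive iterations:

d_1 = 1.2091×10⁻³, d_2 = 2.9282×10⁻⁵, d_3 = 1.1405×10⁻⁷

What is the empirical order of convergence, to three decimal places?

1.491

p ≈ ln(d_3/d_2) / ln(d_2/d_1)
  = ln(1.1405×10⁻⁷/2.9282×10⁻⁵) / ln(2.9282×10⁻⁵/1.2091×10⁻³)
  = ln(0.00389488) / ln(0.024218)
  = -5.548092 / -3.720659 ≈ 1.491158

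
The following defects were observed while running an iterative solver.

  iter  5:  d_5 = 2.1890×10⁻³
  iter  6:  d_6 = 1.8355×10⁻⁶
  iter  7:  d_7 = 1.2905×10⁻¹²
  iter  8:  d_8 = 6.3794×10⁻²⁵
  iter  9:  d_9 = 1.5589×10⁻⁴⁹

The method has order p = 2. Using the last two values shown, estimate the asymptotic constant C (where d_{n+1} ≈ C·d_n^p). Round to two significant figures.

C ≈ d_9 / d_8^2
  = 1.5589×10⁻⁴⁹ / (6.3794×10⁻²⁵)^2
  = 1.5589×10⁻⁴⁹ / 4.06967e-49 ≈ 0.38305

0.38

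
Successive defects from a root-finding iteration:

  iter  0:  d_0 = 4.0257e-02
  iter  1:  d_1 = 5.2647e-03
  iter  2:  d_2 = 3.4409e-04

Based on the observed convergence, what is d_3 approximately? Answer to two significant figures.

8.9e-6

First estimate the order: p ≈ ln(d_2/d_1) / ln(d_1/d_0) = ln(3.4409e-04/5.2647e-03)/ln(5.2647e-03/4.0257e-02) = ln(0.065358)/ln(0.130777) ≈ 1.3410.
Then d_3 ≈ d_2·(d_2/d_1)^p = 3.4409e-04·(0.065358)^1.3410 = 3.4409e-04·0.0257819 ≈ 8.871e-06.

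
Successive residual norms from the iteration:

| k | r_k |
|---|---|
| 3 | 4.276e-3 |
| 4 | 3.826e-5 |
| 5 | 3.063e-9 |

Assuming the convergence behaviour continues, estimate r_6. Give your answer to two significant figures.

First estimate the order: p ≈ ln(r_5/r_4) / ln(r_4/r_3) = ln(3.063e-9/3.826e-5)/ln(3.826e-5/4.276e-3) = ln(8.00575e-05)/ln(0.00894761) ≈ 2.0000.
Then r_6 ≈ r_5·(r_5/r_4)^p = 3.063e-9·(8.00575e-05)^2.0000 = 3.063e-9·6.4092e-09 ≈ 1.963e-17.

2.0e-17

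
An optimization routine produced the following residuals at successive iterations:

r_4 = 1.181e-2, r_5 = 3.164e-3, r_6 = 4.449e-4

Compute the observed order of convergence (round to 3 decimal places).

1.489

p ≈ ln(r_6/r_5) / ln(r_5/r_4)
  = ln(4.449e-4/3.164e-3) / ln(3.164e-3/1.181e-2)
  = ln(0.140613) / ln(0.267909)
  = -1.961744 / -1.317108 ≈ 1.489433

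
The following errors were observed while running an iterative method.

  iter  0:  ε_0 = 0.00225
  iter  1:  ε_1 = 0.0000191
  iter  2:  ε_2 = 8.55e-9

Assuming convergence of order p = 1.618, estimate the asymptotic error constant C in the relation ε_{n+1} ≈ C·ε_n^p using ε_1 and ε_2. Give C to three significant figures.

C ≈ ε_2 / ε_1^1.618
  = 8.55e-9 / (0.0000191)^1.618
  = 8.55e-9 / 2.31586e-08 ≈ 0.36919

0.369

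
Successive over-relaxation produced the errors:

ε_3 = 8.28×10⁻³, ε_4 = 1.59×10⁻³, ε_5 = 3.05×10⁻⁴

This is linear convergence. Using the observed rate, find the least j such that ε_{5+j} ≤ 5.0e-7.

4

Rate ρ ≈ ε_5/ε_4 = 3.05×10⁻⁴/1.59×10⁻³ = 0.1918.
After j more steps, ε_{5+j} ≈ 3.05×10⁻⁴·ρ^j; need ρ^j ≤ 5.0e-7/3.05×10⁻⁴ = 0.00163934.
j ≥ ln(0.00163934)/ln(0.1918) = -6.4135/-1.65130 = 3.884.
So 4 more iterations are needed.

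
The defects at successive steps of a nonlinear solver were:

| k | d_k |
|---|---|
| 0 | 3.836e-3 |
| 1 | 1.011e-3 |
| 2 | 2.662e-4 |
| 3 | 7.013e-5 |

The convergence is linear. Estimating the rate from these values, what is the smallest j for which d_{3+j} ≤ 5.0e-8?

Rate ρ ≈ d_3/d_2 = 7.013e-5/2.662e-4 = 0.2634.
After j more steps, d_{3+j} ≈ 7.013e-5·ρ^j; need ρ^j ≤ 5.0e-8/7.013e-5 = 0.000712962.
j ≥ ln(0.000712962)/ln(0.2634) = -7.2461/-1.33408 = 5.432.
So 6 more iterations are needed.

6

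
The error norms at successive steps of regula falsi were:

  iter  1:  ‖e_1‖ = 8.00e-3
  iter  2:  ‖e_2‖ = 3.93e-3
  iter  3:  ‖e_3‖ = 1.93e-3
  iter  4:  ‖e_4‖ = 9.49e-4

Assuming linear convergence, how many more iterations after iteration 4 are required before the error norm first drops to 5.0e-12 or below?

Rate ρ ≈ ‖e_4‖/‖e_3‖ = 9.49e-4/1.93e-3 = 0.4917.
After j more steps, ‖e_{4+j}‖ ≈ 9.49e-4·ρ^j; need ρ^j ≤ 5.0e-12/9.49e-4 = 5.2687e-09.
j ≥ ln(5.2687e-09)/ln(0.4917) = -19.0615/-0.70989 = 26.851.
So 27 more iterations are needed.

27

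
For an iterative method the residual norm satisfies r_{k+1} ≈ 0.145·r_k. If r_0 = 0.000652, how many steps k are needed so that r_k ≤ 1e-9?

7

After k steps, r_k ≈ 0.000652·0.145^k.
Need 0.145^k ≤ 1e-9/0.000652 = 1.53374e-06.
k ≥ ln(1.53374e-06)/ln(0.145) = -13.3878/-1.93102 = 6.933.
Smallest integer k = 7.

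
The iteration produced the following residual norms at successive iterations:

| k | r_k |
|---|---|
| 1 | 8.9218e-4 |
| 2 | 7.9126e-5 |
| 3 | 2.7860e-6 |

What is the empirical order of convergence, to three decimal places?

1.381

p ≈ ln(r_3/r_2) / ln(r_2/r_1)
  = ln(2.7860e-6/7.9126e-5) / ln(7.9126e-5/8.9218e-4)
  = ln(0.0352097) / ln(0.0886884)
  = -3.346434 / -2.422626 ≈ 1.381325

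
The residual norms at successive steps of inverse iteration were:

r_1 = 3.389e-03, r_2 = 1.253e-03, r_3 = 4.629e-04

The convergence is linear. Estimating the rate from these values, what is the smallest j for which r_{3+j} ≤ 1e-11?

Rate ρ ≈ r_3/r_2 = 4.629e-04/1.253e-03 = 0.3694.
After j more steps, r_{3+j} ≈ 4.629e-04·ρ^j; need ρ^j ≤ 1e-11/4.629e-04 = 2.16029e-08.
j ≥ ln(2.16029e-08)/ln(0.3694) = -17.6504/-0.99588 = 17.723.
So 18 more iterations are needed.

18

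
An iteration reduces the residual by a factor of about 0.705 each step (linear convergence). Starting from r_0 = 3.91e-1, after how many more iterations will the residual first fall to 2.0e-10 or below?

62

After k steps, r_k ≈ 3.91e-1·0.705^k.
Need 0.705^k ≤ 2.0e-10/3.91e-1 = 5.11509e-10.
k ≥ ln(5.11509e-10)/ln(0.705) = -21.3937/-0.34956 = 61.202.
Smallest integer k = 62.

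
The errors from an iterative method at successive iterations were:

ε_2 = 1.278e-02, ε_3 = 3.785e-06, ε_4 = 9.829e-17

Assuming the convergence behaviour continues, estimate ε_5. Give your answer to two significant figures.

First estimate the order: p ≈ ln(ε_4/ε_3) / ln(ε_3/ε_2) = ln(9.829e-17/3.785e-06)/ln(3.785e-06/1.278e-02) = ln(2.59683e-11)/ln(0.000296166) ≈ 3.0000.
Then ε_5 ≈ ε_4·(ε_4/ε_3)^p = 9.829e-17·(2.59683e-11)^3.0000 = 9.829e-17·1.75118e-32 ≈ 1.721e-48.

1.7e-48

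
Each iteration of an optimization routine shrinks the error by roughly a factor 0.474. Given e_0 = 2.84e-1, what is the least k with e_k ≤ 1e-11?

33

After k steps, e_k ≈ 2.84e-1·0.474^k.
Need 0.474^k ≤ 1e-11/2.84e-1 = 3.52113e-11.
k ≥ ln(3.52113e-11)/ln(0.474) = -24.0697/-0.74655 = 32.241.
Smallest integer k = 33.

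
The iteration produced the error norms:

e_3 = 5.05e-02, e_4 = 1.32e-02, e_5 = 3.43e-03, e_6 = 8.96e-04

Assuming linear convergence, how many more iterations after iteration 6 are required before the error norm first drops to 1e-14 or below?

19

Rate ρ ≈ e_6/e_5 = 8.96e-04/3.43e-03 = 0.2612.
After j more steps, e_{6+j} ≈ 8.96e-04·ρ^j; need ρ^j ≤ 1e-14/8.96e-04 = 1.11607e-11.
j ≥ ln(1.11607e-11)/ln(0.2612) = -25.2186/-1.34247 = 18.785.
So 19 more iterations are needed.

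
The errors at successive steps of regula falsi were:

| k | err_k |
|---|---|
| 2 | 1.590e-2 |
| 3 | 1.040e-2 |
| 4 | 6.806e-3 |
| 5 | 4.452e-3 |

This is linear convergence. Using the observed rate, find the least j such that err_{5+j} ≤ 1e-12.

Rate ρ ≈ err_5/err_4 = 4.452e-3/6.806e-3 = 0.6541.
After j more steps, err_{5+j} ≈ 4.452e-3·ρ^j; need ρ^j ≤ 1e-12/4.452e-3 = 2.24618e-10.
j ≥ ln(2.24618e-10)/ln(0.6541) = -22.2166/-0.42450 = 52.336.
So 53 more iterations are needed.

53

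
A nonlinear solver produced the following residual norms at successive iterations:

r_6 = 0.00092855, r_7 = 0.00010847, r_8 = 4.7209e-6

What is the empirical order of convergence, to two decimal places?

p ≈ ln(r_8/r_7) / ln(r_7/r_6)
  = ln(4.7209e-6/0.00010847) / ln(0.00010847/0.00092855)
  = ln(0.0435226) / ln(0.116817)
  = -3.13447 / -2.14715 ≈ 1.45983

1.46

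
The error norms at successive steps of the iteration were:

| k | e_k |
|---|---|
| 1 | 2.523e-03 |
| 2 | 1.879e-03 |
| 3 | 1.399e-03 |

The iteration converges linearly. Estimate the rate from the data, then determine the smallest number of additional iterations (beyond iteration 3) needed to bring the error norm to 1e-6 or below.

25

Rate ρ ≈ e_3/e_2 = 1.399e-03/1.879e-03 = 0.7445.
After j more steps, e_{3+j} ≈ 1.399e-03·ρ^j; need ρ^j ≤ 1e-6/1.399e-03 = 0.000714796.
j ≥ ln(0.000714796)/ln(0.7445) = -7.2435/-0.29504 = 24.551.
So 25 more iterations are needed.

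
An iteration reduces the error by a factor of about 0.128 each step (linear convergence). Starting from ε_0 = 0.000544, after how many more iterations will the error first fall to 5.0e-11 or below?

8

After k steps, ε_k ≈ 0.000544·0.128^k.
Need 0.128^k ≤ 5.0e-11/0.000544 = 9.19118e-08.
k ≥ ln(9.19118e-08)/ln(0.128) = -16.2024/-2.05573 = 7.882.
Smallest integer k = 8.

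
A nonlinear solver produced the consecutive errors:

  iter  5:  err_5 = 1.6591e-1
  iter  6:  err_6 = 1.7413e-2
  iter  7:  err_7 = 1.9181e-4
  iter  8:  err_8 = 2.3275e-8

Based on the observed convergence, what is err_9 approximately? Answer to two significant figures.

First estimate the order: p ≈ ln(err_8/err_7) / ln(err_7/err_6) = ln(2.3275e-8/1.9181e-4)/ln(1.9181e-4/1.7413e-2) = ln(0.000121344)/ln(0.0110153) ≈ 2.0000.
Then err_9 ≈ err_8·(err_8/err_7)^p = 2.3275e-8·(0.000121344)^2.0000 = 2.3275e-8·1.47244e-08 ≈ 3.427e-16.

3.4e-16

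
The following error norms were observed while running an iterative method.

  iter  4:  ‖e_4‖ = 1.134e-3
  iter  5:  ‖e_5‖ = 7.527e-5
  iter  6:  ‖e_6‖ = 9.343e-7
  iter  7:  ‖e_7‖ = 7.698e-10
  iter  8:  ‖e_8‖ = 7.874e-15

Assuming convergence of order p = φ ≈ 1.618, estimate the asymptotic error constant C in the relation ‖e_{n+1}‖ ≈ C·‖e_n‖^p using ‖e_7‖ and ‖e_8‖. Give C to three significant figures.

4.39

C ≈ ‖e_8‖ / ‖e_7‖^1.618
  = 7.874e-15 / (7.698e-10)^1.618
  = 7.874e-15 / 1.79539e-15 ≈ 4.3857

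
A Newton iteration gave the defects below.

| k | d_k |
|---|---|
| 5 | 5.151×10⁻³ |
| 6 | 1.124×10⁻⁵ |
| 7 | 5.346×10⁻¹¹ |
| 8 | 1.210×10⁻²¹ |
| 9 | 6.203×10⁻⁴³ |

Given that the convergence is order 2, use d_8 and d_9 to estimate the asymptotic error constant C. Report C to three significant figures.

0.424

C ≈ d_9 / d_8^2
  = 6.203×10⁻⁴³ / (1.210×10⁻²¹)^2
  = 6.203×10⁻⁴³ / 1.4641e-42 ≈ 0.42367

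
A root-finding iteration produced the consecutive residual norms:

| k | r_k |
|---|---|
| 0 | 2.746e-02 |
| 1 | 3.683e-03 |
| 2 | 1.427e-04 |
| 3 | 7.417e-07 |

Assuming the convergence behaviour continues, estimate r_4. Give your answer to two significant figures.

1.5e-10

First estimate the order: p ≈ ln(r_3/r_2) / ln(r_2/r_1) = ln(7.417e-07/1.427e-04)/ln(1.427e-04/3.683e-03) = ln(0.00519762)/ln(0.0387456) ≈ 1.6180.
Then r_4 ≈ r_3·(r_3/r_2)^p = 7.417e-07·(0.00519762)^1.6180 = 7.417e-07·0.000201452 ≈ 1.494e-10.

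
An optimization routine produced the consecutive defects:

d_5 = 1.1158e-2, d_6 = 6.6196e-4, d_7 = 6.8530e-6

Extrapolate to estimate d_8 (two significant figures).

First estimate the order: p ≈ ln(d_7/d_6) / ln(d_6/d_5) = ln(6.8530e-6/6.6196e-4)/ln(6.6196e-4/1.1158e-2) = ln(0.0103526)/ln(0.059326) ≈ 1.6180.
Then d_8 ≈ d_7·(d_7/d_6)^p = 6.8530e-6·(0.0103526)^1.6180 = 6.8530e-6·0.000614257 ≈ 4.21e-09.

4.2e-9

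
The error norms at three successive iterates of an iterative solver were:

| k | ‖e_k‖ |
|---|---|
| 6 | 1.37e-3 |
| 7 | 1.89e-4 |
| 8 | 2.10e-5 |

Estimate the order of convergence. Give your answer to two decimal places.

p ≈ ln(‖e_8‖/‖e_7‖) / ln(‖e_7‖/‖e_6‖)
  = ln(2.10e-5/1.89e-4) / ln(1.89e-4/1.37e-3)
  = ln(0.111111) / ln(0.137956)
  = -2.19723 / -1.98082 ≈ 1.10925

1.11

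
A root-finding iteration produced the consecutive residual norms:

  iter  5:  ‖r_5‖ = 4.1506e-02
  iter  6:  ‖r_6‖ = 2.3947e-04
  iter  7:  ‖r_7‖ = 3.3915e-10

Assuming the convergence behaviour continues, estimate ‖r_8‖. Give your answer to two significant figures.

First estimate the order: p ≈ ln(‖r_7‖/‖r_6‖) / ln(‖r_6‖/‖r_5‖) = ln(3.3915e-10/2.3947e-04)/ln(2.3947e-04/4.1506e-02) = ln(1.41625e-06)/ln(0.00576953) ≈ 2.6124.
Then ‖r_8‖ ≈ ‖r_7‖·(‖r_7‖/‖r_6‖)^p = 3.3915e-10·(1.41625e-06)^2.6124 = 3.3915e-10·5.25337e-16 ≈ 1.782e-25.

1.8e-25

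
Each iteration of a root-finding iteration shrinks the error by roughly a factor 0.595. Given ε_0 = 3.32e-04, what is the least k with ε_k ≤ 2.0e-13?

41

After k steps, ε_k ≈ 3.32e-04·0.595^k.
Need 0.595^k ≤ 2.0e-13/3.32e-04 = 6.0241e-10.
k ≥ ln(6.0241e-10)/ln(0.595) = -21.2301/-0.51919 = 40.891.
Smallest integer k = 41.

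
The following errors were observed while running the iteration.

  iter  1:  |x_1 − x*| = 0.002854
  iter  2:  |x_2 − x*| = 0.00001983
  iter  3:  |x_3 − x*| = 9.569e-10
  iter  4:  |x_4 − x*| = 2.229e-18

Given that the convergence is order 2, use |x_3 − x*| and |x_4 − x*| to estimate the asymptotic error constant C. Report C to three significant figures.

2.43

C ≈ |x_4 − x*| / |x_3 − x*|^2
  = 2.229e-18 / (9.569e-10)^2
  = 2.229e-18 / 9.15658e-19 ≈ 2.4343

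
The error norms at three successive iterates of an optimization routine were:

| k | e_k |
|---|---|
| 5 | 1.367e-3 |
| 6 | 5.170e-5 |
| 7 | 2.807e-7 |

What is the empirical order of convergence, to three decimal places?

p ≈ ln(e_7/e_6) / ln(e_6/e_5)
  = ln(2.807e-7/5.170e-5) / ln(5.170e-5/1.367e-3)
  = ln(0.0054294) / ln(0.03782)
  = -5.215927 / -3.274917 ≈ 1.592690

1.593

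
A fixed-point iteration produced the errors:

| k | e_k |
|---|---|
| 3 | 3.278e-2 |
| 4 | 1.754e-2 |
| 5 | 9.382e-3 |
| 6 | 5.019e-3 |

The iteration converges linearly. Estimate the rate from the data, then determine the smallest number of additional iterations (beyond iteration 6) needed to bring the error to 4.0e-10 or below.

27

Rate ρ ≈ e_6/e_5 = 5.019e-3/9.382e-3 = 0.5350.
After j more steps, e_{6+j} ≈ 5.019e-3·ρ^j; need ρ^j ≤ 4.0e-10/5.019e-3 = 7.96972e-08.
j ≥ ln(7.96972e-08)/ln(0.5350) = -16.3450/-0.62549 = 26.132.
So 27 more iterations are needed.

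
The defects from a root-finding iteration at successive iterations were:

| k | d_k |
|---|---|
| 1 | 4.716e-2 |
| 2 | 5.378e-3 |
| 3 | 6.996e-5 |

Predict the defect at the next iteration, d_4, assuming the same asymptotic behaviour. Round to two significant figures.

First estimate the order: p ≈ ln(d_3/d_2) / ln(d_2/d_1) = ln(6.996e-5/5.378e-3)/ln(5.378e-3/4.716e-2) = ln(0.0130086)/ln(0.114037) ≈ 1.9999.
Then d_4 ≈ d_3·(d_3/d_2)^p = 6.996e-5·(0.0130086)^1.9999 = 6.996e-5·0.000169297 ≈ 1.184e-08.

1.2e-8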